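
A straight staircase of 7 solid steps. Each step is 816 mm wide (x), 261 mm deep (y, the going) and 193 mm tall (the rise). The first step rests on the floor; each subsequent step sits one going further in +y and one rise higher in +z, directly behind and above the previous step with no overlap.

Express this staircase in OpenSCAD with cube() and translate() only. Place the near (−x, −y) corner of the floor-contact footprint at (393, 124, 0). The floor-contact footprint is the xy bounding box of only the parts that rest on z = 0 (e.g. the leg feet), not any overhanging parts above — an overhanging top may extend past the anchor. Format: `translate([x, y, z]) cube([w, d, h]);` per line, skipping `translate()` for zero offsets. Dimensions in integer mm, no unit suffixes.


translate([393, 124, 0]) cube([816, 261, 193]);
translate([393, 385, 193]) cube([816, 261, 193]);
translate([393, 646, 386]) cube([816, 261, 193]);
translate([393, 907, 579]) cube([816, 261, 193]);
translate([393, 1168, 772]) cube([816, 261, 193]);
translate([393, 1429, 965]) cube([816, 261, 193]);
translate([393, 1690, 1158]) cube([816, 261, 193]);


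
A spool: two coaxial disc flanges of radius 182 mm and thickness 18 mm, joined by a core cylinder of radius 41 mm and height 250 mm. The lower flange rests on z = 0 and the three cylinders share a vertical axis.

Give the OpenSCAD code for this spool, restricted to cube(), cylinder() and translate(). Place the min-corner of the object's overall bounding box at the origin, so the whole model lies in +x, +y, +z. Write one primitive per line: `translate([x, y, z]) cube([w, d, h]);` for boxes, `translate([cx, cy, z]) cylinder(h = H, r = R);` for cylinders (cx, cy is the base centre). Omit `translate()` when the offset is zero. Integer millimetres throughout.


translate([182, 182, 0]) cylinder(h = 18, r = 182);
translate([182, 182, 18]) cylinder(h = 250, r = 41);
translate([182, 182, 268]) cylinder(h = 18, r = 182);


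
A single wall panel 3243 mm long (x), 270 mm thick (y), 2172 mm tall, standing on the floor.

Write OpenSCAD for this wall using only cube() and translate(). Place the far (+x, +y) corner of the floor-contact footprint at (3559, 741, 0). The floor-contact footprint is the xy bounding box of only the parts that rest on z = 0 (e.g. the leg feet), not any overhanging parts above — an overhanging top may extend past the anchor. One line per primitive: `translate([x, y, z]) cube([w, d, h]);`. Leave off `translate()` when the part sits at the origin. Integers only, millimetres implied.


translate([316, 471, 0]) cube([3243, 270, 2172]);


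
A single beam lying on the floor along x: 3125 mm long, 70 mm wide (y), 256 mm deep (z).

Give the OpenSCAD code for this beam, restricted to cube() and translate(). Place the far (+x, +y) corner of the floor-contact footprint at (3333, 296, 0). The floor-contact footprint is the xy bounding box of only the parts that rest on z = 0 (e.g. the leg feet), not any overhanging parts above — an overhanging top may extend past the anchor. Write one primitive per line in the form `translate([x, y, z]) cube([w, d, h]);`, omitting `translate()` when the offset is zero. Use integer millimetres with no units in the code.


translate([208, 226, 0]) cube([3125, 70, 256]);


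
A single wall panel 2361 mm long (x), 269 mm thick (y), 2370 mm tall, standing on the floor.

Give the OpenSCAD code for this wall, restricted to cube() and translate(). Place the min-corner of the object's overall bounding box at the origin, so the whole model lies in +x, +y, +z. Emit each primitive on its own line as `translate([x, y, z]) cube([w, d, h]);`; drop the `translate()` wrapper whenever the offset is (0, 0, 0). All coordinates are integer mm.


cube([2361, 269, 2370]);


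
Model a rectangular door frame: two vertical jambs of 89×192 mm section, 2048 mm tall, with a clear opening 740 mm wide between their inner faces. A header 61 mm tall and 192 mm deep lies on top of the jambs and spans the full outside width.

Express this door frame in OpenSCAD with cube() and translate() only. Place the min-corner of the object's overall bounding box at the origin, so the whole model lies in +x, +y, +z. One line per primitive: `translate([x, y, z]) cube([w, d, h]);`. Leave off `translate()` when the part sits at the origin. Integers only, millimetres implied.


cube([89, 192, 2048]);
translate([829, 0, 0]) cube([89, 192, 2048]);
translate([0, 0, 2048]) cube([918, 192, 61]);


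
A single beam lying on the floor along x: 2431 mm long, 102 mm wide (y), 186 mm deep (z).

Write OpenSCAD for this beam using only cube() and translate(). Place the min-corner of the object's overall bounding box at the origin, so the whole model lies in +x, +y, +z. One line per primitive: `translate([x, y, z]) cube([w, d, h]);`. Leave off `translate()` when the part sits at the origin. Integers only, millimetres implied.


cube([2431, 102, 186]);


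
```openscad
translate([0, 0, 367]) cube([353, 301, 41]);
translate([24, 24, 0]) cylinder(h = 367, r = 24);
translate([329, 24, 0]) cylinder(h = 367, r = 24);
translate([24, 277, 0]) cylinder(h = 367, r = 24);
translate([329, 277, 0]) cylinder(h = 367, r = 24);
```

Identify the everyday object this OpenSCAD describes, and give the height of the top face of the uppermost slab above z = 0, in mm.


A stool. The seat height is 408 mm.

A 353×301×41 slab at z = 367 on four corner cylinders — a stool. The seat top is 367 + 41 = 408 mm.


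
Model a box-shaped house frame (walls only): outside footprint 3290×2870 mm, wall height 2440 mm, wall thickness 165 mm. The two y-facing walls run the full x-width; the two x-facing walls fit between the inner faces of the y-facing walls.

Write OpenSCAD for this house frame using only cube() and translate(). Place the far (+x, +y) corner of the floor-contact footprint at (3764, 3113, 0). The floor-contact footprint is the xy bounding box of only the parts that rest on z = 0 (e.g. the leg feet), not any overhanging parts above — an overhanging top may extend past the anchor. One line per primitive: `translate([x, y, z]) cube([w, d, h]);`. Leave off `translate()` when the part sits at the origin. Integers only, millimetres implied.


translate([474, 243, 0]) cube([3290, 165, 2440]);
translate([474, 2948, 0]) cube([3290, 165, 2440]);
translate([474, 408, 0]) cube([165, 2540, 2440]);
translate([3599, 408, 0]) cube([165, 2540, 2440]);


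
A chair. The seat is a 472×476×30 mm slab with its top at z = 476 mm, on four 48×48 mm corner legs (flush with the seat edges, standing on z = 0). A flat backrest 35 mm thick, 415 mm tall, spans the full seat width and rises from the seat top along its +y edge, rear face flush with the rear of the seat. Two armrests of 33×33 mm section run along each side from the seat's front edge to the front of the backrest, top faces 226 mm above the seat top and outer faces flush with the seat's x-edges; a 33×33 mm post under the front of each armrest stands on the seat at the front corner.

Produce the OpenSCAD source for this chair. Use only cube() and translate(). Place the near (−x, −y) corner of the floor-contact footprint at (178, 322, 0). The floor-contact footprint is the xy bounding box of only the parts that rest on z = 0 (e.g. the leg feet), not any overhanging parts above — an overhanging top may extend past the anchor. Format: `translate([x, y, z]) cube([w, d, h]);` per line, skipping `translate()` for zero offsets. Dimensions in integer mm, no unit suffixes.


translate([178, 322, 446]) cube([472, 476, 30]);
translate([178, 322, 0]) cube([48, 48, 446]);
translate([602, 322, 0]) cube([48, 48, 446]);
translate([178, 750, 0]) cube([48, 48, 446]);
translate([602, 750, 0]) cube([48, 48, 446]);
translate([178, 763, 476]) cube([472, 35, 415]);
translate([178, 322, 669]) cube([33, 441, 33]);
translate([617, 322, 669]) cube([33, 441, 33]);
translate([178, 322, 476]) cube([33, 33, 193]);
translate([617, 322, 476]) cube([33, 33, 193]);


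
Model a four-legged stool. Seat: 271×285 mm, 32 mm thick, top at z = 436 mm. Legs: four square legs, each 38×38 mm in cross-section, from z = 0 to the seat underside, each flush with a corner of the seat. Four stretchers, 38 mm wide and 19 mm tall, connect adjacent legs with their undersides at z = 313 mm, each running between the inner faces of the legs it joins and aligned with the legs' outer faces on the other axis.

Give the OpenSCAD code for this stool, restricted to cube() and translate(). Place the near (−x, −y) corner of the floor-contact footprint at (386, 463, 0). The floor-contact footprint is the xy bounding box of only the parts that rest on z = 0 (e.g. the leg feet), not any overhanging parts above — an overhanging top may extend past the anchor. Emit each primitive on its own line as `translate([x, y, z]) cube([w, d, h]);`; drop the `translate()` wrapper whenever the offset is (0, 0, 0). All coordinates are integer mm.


translate([386, 463, 404]) cube([271, 285, 32]);
translate([386, 463, 0]) cube([38, 38, 404]);
translate([619, 463, 0]) cube([38, 38, 404]);
translate([386, 710, 0]) cube([38, 38, 404]);
translate([619, 710, 0]) cube([38, 38, 404]);
translate([424, 463, 313]) cube([195, 38, 19]);
translate([424, 710, 313]) cube([195, 38, 19]);
translate([386, 501, 313]) cube([38, 209, 19]);
translate([619, 501, 313]) cube([38, 209, 19]);


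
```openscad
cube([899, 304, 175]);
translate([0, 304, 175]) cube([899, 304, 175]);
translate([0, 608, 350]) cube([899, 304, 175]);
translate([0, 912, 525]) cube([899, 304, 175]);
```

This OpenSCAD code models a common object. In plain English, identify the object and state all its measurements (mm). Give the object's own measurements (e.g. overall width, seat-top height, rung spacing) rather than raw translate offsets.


A straight staircase of 4 solid steps. Each step is 899 mm wide (x), 304 mm deep (y, the going) and 175 mm tall (the rise). The first step rests on the floor; each subsequent step sits one going further in +y and one rise higher in +z, directly behind and above the previous step with no overlap.


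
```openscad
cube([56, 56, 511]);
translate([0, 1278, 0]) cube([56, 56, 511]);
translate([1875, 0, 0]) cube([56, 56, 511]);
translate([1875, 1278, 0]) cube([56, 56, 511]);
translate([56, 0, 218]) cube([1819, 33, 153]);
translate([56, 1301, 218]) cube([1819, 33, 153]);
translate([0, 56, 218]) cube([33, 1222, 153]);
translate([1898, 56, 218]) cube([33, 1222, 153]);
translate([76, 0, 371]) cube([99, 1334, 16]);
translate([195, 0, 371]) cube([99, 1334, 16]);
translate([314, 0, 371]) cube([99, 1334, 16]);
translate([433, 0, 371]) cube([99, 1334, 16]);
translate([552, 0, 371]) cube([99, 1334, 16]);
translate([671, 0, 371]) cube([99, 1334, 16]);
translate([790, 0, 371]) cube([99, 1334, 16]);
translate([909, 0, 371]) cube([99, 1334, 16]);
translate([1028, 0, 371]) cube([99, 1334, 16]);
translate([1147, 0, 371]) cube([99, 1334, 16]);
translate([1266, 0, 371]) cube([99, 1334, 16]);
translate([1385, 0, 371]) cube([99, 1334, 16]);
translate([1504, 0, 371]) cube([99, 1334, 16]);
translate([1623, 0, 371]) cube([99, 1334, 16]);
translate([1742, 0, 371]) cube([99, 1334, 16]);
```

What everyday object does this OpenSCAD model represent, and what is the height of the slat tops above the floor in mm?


A bed frame. The slat-top height is 387 mm.

Four posts, four rails, and a row of slats — a bed frame. Slats sit on the rails at z = 218 + 153 = 371; with slat thickness 16, the top is 387 mm.


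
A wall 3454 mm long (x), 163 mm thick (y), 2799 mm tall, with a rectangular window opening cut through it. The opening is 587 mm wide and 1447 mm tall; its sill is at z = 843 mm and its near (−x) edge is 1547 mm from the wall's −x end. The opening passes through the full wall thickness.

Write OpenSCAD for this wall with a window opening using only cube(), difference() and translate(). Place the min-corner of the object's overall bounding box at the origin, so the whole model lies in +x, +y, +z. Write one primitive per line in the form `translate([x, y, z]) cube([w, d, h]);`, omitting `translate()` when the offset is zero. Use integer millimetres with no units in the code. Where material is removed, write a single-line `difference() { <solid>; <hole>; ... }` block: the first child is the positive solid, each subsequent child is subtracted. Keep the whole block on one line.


difference() { cube([3454, 163, 2799]); translate([1547, 0, 843]) cube([587, 163, 1447]); }


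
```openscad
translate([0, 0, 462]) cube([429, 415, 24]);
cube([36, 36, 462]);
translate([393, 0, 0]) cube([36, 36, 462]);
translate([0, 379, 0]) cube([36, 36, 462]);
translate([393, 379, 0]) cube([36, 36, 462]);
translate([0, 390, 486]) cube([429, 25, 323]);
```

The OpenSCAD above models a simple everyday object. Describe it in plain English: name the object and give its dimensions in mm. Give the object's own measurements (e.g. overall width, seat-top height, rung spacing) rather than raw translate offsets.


A chair. The seat is a 429×415×24 mm slab with its top at z = 486 mm, on four 36×36 mm corner legs (flush with the seat edges, standing on z = 0). A flat backrest 25 mm thick, 323 mm tall, spans the full seat width and rises from the seat top along its +y edge, rear face flush with the rear of the seat.


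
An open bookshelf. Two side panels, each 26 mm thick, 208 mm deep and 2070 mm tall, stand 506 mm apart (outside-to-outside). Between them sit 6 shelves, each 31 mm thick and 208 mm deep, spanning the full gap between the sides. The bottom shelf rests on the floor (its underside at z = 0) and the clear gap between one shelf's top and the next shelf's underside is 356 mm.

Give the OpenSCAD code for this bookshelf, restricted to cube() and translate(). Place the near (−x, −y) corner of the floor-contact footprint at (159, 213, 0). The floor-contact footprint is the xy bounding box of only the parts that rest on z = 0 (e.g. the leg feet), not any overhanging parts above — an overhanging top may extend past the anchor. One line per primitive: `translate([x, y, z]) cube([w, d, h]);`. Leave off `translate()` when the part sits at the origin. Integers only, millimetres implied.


translate([159, 213, 0]) cube([26, 208, 2070]);
translate([639, 213, 0]) cube([26, 208, 2070]);
translate([185, 213, 0]) cube([454, 208, 31]);
translate([185, 213, 387]) cube([454, 208, 31]);
translate([185, 213, 774]) cube([454, 208, 31]);
translate([185, 213, 1161]) cube([454, 208, 31]);
translate([185, 213, 1548]) cube([454, 208, 31]);
translate([185, 213, 1935]) cube([454, 208, 31]);


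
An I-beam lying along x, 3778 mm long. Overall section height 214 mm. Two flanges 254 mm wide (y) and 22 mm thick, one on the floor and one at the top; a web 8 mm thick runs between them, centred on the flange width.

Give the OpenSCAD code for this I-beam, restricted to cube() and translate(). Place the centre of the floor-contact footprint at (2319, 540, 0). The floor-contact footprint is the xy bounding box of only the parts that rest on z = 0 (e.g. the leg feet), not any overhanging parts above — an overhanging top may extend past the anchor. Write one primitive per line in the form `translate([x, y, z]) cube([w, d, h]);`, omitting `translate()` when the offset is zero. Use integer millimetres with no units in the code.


translate([430, 413, 0]) cube([3778, 254, 22]);
translate([430, 536, 22]) cube([3778, 8, 170]);
translate([430, 413, 192]) cube([3778, 254, 22]);


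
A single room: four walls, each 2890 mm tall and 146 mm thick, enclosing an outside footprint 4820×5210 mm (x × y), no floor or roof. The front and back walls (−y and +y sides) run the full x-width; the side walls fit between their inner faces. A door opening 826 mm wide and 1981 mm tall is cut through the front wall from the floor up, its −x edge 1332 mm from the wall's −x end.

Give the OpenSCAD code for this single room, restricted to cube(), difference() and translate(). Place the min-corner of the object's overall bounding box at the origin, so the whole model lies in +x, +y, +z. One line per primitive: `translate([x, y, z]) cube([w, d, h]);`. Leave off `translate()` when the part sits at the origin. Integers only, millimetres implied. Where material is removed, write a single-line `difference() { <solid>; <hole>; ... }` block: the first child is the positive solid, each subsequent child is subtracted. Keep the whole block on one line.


difference() { cube([4820, 146, 2890]); translate([1332, 0, 0]) cube([826, 146, 1981]); }
translate([0, 5064, 0]) cube([4820, 146, 2890]);
translate([0, 146, 0]) cube([146, 4918, 2890]);
translate([4674, 146, 0]) cube([146, 4918, 2890]);


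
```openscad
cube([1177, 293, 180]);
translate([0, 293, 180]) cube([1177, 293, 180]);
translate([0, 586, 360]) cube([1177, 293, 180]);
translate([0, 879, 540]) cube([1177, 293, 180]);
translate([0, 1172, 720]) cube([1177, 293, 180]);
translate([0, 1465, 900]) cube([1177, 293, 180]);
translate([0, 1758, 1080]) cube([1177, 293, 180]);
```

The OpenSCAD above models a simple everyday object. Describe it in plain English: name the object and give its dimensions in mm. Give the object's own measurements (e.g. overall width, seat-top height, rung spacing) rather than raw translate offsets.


A straight staircase of 7 solid steps. Each step is 1177 mm wide (x), 293 mm deep (y, the going) and 180 mm tall (the rise). The first step rests on the floor; each subsequent step sits one going further in +y and one rise higher in +z, directly behind and above the previous step with no overlap.


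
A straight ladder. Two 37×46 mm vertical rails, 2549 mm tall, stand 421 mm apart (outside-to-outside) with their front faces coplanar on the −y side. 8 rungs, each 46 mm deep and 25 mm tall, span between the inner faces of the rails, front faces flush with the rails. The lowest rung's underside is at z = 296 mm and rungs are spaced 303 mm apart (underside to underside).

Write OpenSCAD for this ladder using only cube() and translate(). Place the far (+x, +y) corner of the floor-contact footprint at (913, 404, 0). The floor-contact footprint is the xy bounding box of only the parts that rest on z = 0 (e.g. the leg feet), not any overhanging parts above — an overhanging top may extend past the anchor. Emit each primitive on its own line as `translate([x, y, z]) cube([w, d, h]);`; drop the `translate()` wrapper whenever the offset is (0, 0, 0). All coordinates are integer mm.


translate([492, 358, 0]) cube([37, 46, 2549]);
translate([876, 358, 0]) cube([37, 46, 2549]);
translate([529, 358, 296]) cube([347, 46, 25]);
translate([529, 358, 599]) cube([347, 46, 25]);
translate([529, 358, 902]) cube([347, 46, 25]);
translate([529, 358, 1205]) cube([347, 46, 25]);
translate([529, 358, 1508]) cube([347, 46, 25]);
translate([529, 358, 1811]) cube([347, 46, 25]);
translate([529, 358, 2114]) cube([347, 46, 25]);
translate([529, 358, 2417]) cube([347, 46, 25]);


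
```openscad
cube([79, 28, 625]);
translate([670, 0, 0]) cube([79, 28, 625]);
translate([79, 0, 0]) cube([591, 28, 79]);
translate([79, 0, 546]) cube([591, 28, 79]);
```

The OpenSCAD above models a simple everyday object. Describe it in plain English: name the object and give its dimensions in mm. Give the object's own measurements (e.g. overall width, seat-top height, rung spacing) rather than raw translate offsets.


A rectangular picture frame lying in the x–z plane (depth along y). The opening is 591 mm wide (x) by 467 mm tall (z), surrounded by a border 79 mm wide on all four sides. The frame is 28 mm deep and is made of two full-height vertical stiles with two horizontal rails fitted between them.


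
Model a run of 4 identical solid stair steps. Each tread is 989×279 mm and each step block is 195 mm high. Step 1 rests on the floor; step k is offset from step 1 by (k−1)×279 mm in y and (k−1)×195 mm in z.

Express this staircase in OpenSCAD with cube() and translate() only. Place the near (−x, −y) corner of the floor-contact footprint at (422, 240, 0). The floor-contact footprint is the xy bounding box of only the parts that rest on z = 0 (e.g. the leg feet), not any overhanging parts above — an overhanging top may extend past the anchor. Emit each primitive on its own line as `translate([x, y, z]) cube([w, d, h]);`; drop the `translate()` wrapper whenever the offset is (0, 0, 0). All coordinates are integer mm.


translate([422, 240, 0]) cube([989, 279, 195]);
translate([422, 519, 195]) cube([989, 279, 195]);
translate([422, 798, 390]) cube([989, 279, 195]);
translate([422, 1077, 585]) cube([989, 279, 195]);


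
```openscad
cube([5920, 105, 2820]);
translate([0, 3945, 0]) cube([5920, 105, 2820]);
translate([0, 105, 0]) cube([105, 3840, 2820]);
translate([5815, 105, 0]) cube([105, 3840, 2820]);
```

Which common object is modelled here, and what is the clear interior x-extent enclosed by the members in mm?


A house (or room) frame. The interior width is 5710 mm.

Four 2820 mm walls enclosing a rectangle with no floor or roof — a room or house frame. Outside width is 5920 mm and wall thickness is 105 mm, so the interior width is 5920 − 2 × 105 = 5710 mm.


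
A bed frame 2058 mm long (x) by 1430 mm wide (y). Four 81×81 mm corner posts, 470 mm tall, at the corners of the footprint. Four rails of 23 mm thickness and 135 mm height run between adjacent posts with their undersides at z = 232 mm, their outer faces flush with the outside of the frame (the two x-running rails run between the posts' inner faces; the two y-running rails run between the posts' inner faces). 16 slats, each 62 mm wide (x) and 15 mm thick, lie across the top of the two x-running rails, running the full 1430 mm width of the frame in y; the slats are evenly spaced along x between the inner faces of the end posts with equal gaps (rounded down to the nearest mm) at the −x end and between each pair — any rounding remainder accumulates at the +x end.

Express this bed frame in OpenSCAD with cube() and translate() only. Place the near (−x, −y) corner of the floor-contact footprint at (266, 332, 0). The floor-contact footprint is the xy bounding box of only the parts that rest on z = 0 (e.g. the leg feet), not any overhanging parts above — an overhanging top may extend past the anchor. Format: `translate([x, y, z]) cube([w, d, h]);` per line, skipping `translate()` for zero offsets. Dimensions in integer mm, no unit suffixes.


// slat z = rail_z + rail_h = 232 + 135 = 367
// slat gap = ⌊(1896 − 16·62) / 17⌋ = 53
translate([266, 332, 0]) cube([81, 81, 470]);
translate([266, 1681, 0]) cube([81, 81, 470]);
translate([2243, 332, 0]) cube([81, 81, 470]);
translate([2243, 1681, 0]) cube([81, 81, 470]);
translate([347, 332, 232]) cube([1896, 23, 135]);
translate([347, 1739, 232]) cube([1896, 23, 135]);
translate([266, 413, 232]) cube([23, 1268, 135]);
translate([2301, 413, 232]) cube([23, 1268, 135]);
translate([400, 332, 367]) cube([62, 1430, 15]);
translate([515, 332, 367]) cube([62, 1430, 15]);
translate([630, 332, 367]) cube([62, 1430, 15]);
translate([745, 332, 367]) cube([62, 1430, 15]);
translate([860, 332, 367]) cube([62, 1430, 15]);
translate([975, 332, 367]) cube([62, 1430, 15]);
translate([1090, 332, 367]) cube([62, 1430, 15]);
translate([1205, 332, 367]) cube([62, 1430, 15]);
translate([1320, 332, 367]) cube([62, 1430, 15]);
translate([1435, 332, 367]) cube([62, 1430, 15]);
translate([1550, 332, 367]) cube([62, 1430, 15]);
translate([1665, 332, 367]) cube([62, 1430, 15]);
translate([1780, 332, 367]) cube([62, 1430, 15]);
translate([1895, 332, 367]) cube([62, 1430, 15]);
translate([2010, 332, 367]) cube([62, 1430, 15]);
translate([2125, 332, 367]) cube([62, 1430, 15]);


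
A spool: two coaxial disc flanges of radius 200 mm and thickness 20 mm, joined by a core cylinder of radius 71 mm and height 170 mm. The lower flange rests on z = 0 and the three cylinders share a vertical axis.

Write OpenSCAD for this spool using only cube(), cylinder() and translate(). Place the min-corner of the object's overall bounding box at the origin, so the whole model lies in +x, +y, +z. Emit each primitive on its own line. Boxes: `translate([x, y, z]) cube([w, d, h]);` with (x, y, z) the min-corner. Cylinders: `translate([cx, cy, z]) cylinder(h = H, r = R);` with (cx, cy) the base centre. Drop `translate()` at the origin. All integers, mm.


translate([200, 200, 0]) cylinder(h = 20, r = 200);
translate([200, 200, 20]) cylinder(h = 170, r = 71);
translate([200, 200, 190]) cylinder(h = 20, r = 200);


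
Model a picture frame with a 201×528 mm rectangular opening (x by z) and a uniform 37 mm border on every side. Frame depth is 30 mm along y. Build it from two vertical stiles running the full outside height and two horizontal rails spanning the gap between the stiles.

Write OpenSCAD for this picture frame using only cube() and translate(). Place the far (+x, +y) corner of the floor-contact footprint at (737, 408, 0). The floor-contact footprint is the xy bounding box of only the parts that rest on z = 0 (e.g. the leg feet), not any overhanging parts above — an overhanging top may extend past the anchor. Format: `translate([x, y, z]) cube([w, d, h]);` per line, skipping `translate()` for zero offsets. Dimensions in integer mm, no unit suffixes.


translate([462, 378, 0]) cube([37, 30, 602]);
translate([700, 378, 0]) cube([37, 30, 602]);
translate([499, 378, 0]) cube([201, 30, 37]);
translate([499, 378, 565]) cube([201, 30, 37]);


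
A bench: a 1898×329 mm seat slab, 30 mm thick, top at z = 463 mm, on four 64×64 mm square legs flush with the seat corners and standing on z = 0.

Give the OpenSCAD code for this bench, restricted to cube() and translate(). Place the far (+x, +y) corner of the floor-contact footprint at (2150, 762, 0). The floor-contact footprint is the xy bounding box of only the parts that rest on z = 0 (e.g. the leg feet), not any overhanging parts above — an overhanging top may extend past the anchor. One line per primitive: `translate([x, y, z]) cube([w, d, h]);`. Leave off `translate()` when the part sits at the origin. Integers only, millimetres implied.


// leg_h = 463 − 30 = 433
translate([252, 433, 433]) cube([1898, 329, 30]);
translate([252, 433, 0]) cube([64, 64, 433]);
translate([252, 698, 0]) cube([64, 64, 433]);
translate([2086, 433, 0]) cube([64, 64, 433]);
translate([2086, 698, 0]) cube([64, 64, 433]);


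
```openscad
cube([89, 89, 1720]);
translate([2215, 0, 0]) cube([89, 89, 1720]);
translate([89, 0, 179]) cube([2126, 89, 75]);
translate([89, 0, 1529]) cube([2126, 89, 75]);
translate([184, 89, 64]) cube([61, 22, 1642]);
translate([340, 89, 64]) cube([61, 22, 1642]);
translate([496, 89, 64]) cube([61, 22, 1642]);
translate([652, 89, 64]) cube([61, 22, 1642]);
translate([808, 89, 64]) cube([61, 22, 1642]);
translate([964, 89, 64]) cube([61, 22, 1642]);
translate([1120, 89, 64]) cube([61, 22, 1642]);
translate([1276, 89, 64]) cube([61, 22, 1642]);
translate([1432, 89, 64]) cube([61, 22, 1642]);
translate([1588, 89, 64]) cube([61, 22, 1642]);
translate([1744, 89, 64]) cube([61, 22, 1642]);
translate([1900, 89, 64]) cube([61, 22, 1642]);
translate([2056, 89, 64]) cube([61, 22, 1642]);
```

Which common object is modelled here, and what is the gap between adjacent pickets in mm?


A fence section. The picket gap is 95 mm.

Two posts, two rails, 13 pickets — a fence section. Span 2126 mm holds 13 pickets of 61 mm with 14 equal gaps: ⌊(2126 − 13·61) / 14⌋ = 95 mm.


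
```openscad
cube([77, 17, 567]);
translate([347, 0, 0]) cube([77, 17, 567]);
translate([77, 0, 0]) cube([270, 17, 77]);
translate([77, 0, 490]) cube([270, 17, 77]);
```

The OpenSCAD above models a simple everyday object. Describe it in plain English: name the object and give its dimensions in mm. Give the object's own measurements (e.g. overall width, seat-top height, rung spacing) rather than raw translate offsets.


A rectangular picture frame lying in the x–z plane (depth along y). The opening is 270 mm wide (x) by 413 mm tall (z), surrounded by a border 77 mm wide on all four sides. The frame is 17 mm deep and is made of two full-height vertical stiles with two horizontal rails fitted between them.


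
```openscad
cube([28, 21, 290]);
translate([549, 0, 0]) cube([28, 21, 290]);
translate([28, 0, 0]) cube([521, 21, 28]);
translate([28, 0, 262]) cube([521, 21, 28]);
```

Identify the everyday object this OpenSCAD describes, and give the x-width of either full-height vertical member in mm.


A picture frame. The border width is 28 mm.

Four thin pieces enclosing a rectangular opening — a picture frame. The two full-height stiles are 290 mm tall; the top rail sits at z = 262 and is 28 mm tall, so the border above the opening is 290 − 262 = 28 mm, matching the stile x-width.


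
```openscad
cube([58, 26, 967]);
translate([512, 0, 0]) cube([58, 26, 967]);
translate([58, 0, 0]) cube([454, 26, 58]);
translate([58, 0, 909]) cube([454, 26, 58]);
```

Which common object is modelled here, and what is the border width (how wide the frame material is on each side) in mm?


A picture frame. The border width is 58 mm.

Four thin pieces enclosing a rectangular opening — a picture frame. The two full-height stiles are 967 mm tall; the top rail sits at z = 909 and is 58 mm tall, so the border above the opening is 967 − 909 = 58 mm, matching the stile x-width.


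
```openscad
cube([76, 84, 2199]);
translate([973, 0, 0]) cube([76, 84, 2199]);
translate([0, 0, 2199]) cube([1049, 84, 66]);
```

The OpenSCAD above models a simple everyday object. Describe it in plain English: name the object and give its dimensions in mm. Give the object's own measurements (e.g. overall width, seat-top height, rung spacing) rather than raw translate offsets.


A door frame. The clear opening is 897 mm wide and 2199 mm high. Two 76 mm wide jambs, 84 mm deep, stand either side of the opening from the floor to the top of the opening. A 66 mm thick head sits across the top of both jambs, spanning the full outside width of the frame.


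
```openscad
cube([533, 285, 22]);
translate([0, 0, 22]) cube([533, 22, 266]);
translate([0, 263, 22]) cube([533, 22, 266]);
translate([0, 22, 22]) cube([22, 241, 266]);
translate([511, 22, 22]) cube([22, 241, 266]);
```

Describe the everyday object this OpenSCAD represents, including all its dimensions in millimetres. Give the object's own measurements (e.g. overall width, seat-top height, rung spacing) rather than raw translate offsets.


An open-topped rectangular box: outside dimensions 533×285×288 mm, with a uniform wall and base thickness of 22 mm. The base is a full 533×285 slab on the floor; four walls sit on top of the base. The front and back walls (the −y and +y sides) span the full width; the two side walls fit between them.


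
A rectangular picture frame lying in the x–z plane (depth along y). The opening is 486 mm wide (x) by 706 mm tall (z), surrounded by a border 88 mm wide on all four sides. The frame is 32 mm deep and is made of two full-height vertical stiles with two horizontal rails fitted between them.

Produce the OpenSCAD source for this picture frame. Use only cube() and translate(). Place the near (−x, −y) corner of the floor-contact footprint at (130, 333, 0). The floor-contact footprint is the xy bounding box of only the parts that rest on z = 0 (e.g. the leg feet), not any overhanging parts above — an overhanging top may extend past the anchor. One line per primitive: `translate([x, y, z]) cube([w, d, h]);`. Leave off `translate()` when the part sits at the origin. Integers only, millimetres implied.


translate([130, 333, 0]) cube([88, 32, 882]);
translate([704, 333, 0]) cube([88, 32, 882]);
translate([218, 333, 0]) cube([486, 32, 88]);
translate([218, 333, 794]) cube([486, 32, 88]);


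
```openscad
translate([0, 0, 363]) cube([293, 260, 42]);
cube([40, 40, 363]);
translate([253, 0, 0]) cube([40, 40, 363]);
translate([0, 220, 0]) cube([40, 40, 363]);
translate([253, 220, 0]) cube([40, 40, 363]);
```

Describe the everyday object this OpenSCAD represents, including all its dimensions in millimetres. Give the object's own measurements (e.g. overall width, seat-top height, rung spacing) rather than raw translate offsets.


A four-legged stool. The seat is a 293×260×42 mm slab whose top surface is at z = 405 mm; four square legs, each 40×40 mm in cross-section, run from the floor (z = 0) to the underside of the seat, each flush with a corner of the seat.


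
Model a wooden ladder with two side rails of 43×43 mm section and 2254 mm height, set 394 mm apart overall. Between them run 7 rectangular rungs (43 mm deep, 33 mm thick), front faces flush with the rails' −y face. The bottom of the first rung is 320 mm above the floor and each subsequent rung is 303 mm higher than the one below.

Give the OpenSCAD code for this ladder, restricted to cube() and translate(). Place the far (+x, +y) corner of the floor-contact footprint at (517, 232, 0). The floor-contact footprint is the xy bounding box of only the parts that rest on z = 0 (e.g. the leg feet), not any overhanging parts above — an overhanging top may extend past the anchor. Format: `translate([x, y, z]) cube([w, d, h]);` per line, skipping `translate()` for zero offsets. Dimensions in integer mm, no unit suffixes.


// rung span = 394 - 2*43 = 308
// rung[k] z = 320 + k*303
translate([123, 189, 0]) cube([43, 43, 2254]);
translate([474, 189, 0]) cube([43, 43, 2254]);
translate([166, 189, 320]) cube([308, 43, 33]);
translate([166, 189, 623]) cube([308, 43, 33]);
translate([166, 189, 926]) cube([308, 43, 33]);
translate([166, 189, 1229]) cube([308, 43, 33]);
translate([166, 189, 1532]) cube([308, 43, 33]);
translate([166, 189, 1835]) cube([308, 43, 33]);
translate([166, 189, 2138]) cube([308, 43, 33]);


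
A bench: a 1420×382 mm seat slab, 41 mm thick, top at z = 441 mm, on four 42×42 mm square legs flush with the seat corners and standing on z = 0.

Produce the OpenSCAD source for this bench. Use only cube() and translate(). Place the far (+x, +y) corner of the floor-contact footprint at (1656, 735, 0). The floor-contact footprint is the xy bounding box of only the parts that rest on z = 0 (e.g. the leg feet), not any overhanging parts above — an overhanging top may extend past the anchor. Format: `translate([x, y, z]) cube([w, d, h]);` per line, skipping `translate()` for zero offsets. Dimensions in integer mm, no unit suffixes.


translate([236, 353, 400]) cube([1420, 382, 41]);
translate([236, 353, 0]) cube([42, 42, 400]);
translate([236, 693, 0]) cube([42, 42, 400]);
translate([1614, 353, 0]) cube([42, 42, 400]);
translate([1614, 693, 0]) cube([42, 42, 400]);


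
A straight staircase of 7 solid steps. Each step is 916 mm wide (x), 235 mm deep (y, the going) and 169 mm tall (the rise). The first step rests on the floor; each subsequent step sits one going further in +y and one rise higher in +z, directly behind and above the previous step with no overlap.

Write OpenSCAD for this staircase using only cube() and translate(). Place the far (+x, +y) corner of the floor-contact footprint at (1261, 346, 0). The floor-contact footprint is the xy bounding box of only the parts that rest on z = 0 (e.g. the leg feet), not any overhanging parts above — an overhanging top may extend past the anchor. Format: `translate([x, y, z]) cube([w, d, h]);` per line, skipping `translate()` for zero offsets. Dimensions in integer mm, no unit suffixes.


translate([345, 111, 0]) cube([916, 235, 169]);
translate([345, 346, 169]) cube([916, 235, 169]);
translate([345, 581, 338]) cube([916, 235, 169]);
translate([345, 816, 507]) cube([916, 235, 169]);
translate([345, 1051, 676]) cube([916, 235, 169]);
translate([345, 1286, 845]) cube([916, 235, 169]);
translate([345, 1521, 1014]) cube([916, 235, 169]);


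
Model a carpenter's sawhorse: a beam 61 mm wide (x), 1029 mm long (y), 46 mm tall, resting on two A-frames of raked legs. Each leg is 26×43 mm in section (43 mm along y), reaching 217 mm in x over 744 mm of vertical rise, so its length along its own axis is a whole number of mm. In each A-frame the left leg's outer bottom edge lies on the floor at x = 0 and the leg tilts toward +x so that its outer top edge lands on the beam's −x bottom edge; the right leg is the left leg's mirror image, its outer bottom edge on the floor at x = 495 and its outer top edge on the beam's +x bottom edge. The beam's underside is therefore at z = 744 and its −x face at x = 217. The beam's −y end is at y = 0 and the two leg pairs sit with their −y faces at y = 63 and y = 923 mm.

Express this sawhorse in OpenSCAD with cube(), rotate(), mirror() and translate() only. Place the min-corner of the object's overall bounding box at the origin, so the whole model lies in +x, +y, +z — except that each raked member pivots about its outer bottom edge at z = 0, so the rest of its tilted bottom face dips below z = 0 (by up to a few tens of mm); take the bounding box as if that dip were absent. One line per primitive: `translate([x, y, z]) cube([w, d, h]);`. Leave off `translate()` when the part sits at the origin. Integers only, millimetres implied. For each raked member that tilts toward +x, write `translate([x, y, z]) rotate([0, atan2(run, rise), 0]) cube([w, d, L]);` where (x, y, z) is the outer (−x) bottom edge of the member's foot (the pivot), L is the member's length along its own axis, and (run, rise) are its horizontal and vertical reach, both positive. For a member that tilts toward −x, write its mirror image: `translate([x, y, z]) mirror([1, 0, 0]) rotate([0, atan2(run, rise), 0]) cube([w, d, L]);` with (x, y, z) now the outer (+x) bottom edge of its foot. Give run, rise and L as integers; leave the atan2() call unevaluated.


translate([217, 0, 744]) cube([61, 1029, 46]);
translate([0, 63, 0]) rotate([0, atan2(217, 744), 0]) cube([26, 43, 775]);
translate([495, 63, 0]) mirror([1, 0, 0]) rotate([0, atan2(217, 744), 0]) cube([26, 43, 775]);
translate([0, 923, 0]) rotate([0, atan2(217, 744), 0]) cube([26, 43, 775]);
translate([495, 923, 0]) mirror([1, 0, 0]) rotate([0, atan2(217, 744), 0]) cube([26, 43, 775]);


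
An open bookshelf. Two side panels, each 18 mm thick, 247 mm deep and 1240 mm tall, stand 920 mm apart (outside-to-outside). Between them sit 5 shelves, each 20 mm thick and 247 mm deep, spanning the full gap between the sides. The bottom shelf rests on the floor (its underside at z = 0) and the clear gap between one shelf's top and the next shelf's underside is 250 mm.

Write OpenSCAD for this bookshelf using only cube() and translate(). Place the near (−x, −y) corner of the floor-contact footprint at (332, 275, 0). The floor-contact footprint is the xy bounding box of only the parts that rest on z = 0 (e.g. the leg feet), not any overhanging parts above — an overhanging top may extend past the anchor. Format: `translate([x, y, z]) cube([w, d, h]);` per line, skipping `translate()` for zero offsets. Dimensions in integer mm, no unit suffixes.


translate([332, 275, 0]) cube([18, 247, 1240]);
translate([1234, 275, 0]) cube([18, 247, 1240]);
translate([350, 275, 0]) cube([884, 247, 20]);
translate([350, 275, 270]) cube([884, 247, 20]);
translate([350, 275, 540]) cube([884, 247, 20]);
translate([350, 275, 810]) cube([884, 247, 20]);
translate([350, 275, 1080]) cube([884, 247, 20]);


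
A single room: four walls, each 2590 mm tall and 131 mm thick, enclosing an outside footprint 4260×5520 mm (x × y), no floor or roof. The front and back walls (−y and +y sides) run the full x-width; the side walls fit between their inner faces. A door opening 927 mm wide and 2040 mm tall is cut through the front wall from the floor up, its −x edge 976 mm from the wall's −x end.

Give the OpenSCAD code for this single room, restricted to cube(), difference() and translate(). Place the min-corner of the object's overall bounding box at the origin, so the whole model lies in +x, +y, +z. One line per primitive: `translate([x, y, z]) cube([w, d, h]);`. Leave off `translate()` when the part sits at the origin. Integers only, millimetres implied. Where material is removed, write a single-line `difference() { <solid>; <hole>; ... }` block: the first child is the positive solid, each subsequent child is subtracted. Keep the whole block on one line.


difference() { cube([4260, 131, 2590]); translate([976, 0, 0]) cube([927, 131, 2040]); }
translate([0, 5389, 0]) cube([4260, 131, 2590]);
translate([0, 131, 0]) cube([131, 5258, 2590]);
translate([4129, 131, 0]) cube([131, 5258, 2590]);
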